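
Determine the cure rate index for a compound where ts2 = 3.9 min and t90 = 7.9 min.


CRI = 100 / (t90 - ts2)
= 100 / (7.9 - 3.9)
= 100 / 4.0
= 25.0 min^-1

25.0 min^-1


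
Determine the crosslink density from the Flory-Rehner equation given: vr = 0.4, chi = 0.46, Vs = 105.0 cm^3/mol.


ln(1 - vr) = ln(1 - 0.4) = -0.5108
Numerator = -((-0.5108) + 0.4 + 0.46 * 0.4^2) = 0.0372
Denominator = 105.0 * (0.4^(1/3) - 0.4/2) = 56.3647
nu = 0.0372 / 56.3647 = 6.6044e-04 mol/cm^3

6.6044e-04 mol/cm^3


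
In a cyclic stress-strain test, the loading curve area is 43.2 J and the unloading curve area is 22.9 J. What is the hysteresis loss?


Hysteresis loss = loading - unloading
= 43.2 - 22.9
= 20.3 J

20.3 J


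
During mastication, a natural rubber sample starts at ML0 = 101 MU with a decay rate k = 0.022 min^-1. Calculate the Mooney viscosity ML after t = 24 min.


ML = ML0 * exp(-k * t)
ML = 101 * exp(-0.022 * 24)
ML = 101 * 0.5898
ML = 59.57 MU

59.57 MU


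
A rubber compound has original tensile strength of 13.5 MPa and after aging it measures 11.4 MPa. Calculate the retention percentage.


Retention = aged / original * 100
= 11.4 / 13.5 * 100
= 84.4%

84.4%


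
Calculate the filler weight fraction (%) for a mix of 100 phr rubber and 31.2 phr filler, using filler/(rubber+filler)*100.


Filler % = filler / (rubber + filler) * 100
= 31.2 / (100 + 31.2) * 100
= 31.2 / 131.2 * 100
= 23.78%

23.78%


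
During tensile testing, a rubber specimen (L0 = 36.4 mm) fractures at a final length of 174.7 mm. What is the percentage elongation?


Elongation = (Lf - L0) / L0 * 100
= (174.7 - 36.4) / 36.4 * 100
= 138.3 / 36.4 * 100
= 379.9%

379.9%


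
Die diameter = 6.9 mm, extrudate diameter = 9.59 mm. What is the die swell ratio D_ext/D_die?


Die swell ratio = D_extrudate / D_die
= 9.59 / 6.9
= 1.39

Die swell = 1.39


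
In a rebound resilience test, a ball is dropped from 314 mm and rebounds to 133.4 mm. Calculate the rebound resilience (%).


Resilience = h_rebound / h_drop * 100
= 133.4 / 314 * 100
= 42.5%

42.5%


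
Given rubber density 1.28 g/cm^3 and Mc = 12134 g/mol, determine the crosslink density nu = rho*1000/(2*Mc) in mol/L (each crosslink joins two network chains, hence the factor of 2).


nu = rho * 1000 / (2 * Mc)
nu = 1.28 * 1000 / (2 * 12134)
nu = 1280.0 / 24268
nu = 0.0527 mol/L

0.0527 mol/L


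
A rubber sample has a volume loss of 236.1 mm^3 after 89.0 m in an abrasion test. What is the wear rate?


Rate = volume_loss / distance
= 236.1 / 89.0
= 2.653 mm^3/m

2.653 mm^3/m


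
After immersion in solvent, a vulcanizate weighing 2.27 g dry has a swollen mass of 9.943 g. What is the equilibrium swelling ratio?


Q = W_swollen / W_dry
Q = 9.943 / 2.27
Q = 4.38

Q = 4.38


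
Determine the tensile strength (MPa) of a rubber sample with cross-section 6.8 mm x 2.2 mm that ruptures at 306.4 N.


Area = width * thickness = 6.8 * 2.2 = 14.96 mm^2
TS = force / area = 306.4 / 14.96 = 20.48 MPa

20.48 MPa


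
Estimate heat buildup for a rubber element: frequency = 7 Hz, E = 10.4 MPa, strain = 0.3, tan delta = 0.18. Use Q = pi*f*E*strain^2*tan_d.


Q = pi * f * E * strain^2 * tan_d
= pi * 7 * 10.4 * 0.3^2 * 0.18
= pi * 7 * 10.4 * 0.0900 * 0.18
= 3.7051

Q = 3.7051


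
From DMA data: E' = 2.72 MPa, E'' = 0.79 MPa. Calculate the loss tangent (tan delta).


tan delta = E'' / E'
= 0.79 / 2.72
= 0.2904

tan delta = 0.2904


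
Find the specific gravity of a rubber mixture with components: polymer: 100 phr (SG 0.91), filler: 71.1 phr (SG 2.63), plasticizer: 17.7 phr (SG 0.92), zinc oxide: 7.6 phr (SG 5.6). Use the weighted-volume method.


Sum of weights = 196.4
Volume contributions:
  polymer: 100/0.91 = 109.8901
  filler: 71.1/2.63 = 27.0342
  plasticizer: 17.7/0.92 = 19.2391
  zinc oxide: 7.6/5.6 = 1.3571
Sum of volumes = 157.5206
SG = 196.4 / 157.5206 = 1.247

SG = 1.247


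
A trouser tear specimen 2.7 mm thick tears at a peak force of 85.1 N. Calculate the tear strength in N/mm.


Tear strength = force / thickness
= 85.1 / 2.7
= 31.52 N/mm

31.52 N/mm


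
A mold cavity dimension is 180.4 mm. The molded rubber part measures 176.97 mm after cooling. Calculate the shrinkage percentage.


Shrinkage = (mold - part) / mold * 100
= (180.4 - 176.97) / 180.4 * 100
= 3.43 / 180.4 * 100
= 1.9%

1.9%


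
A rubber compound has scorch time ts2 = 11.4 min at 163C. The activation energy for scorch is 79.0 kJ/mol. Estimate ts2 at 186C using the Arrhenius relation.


Convert temperatures: T1 = 163 + 273.15 = 436.15 K, T2 = 186 + 273.15 = 459.15 K
ts2_new = 11.4 * exp(79000 / 8.314 * (1/459.15 - 1/436.15))
1/T2 - 1/T1 = -1.1485e-04
ts2_new = 3.83 min

3.83 min


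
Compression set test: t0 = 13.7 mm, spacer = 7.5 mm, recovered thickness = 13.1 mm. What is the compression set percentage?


CS = (t0 - recovered) / (t0 - ts) * 100
= (13.7 - 13.1) / (13.7 - 7.5) * 100
= 0.6 / 6.2 * 100
= 9.7%

9.7%


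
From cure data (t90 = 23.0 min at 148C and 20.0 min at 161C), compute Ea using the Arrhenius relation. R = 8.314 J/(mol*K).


T1 = 421.15 K, T2 = 434.15 K
1/T1 - 1/T2 = 7.1100e-05
ln(t1/t2) = ln(23.0/20.0) = 0.1398
Ea = 8.314 * 0.1398 / 7.1100e-05 = 16343.0160 J/mol
Ea = 16.34 kJ/mol

16.34 kJ/mol


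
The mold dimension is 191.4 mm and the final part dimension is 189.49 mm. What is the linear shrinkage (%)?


Shrinkage = (mold - part) / mold * 100
= (191.4 - 189.49) / 191.4 * 100
= 1.91 / 191.4 * 100
= 1.0%

1.0%


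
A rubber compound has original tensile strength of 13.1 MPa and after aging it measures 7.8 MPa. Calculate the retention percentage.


Retention = aged / original * 100
= 7.8 / 13.1 * 100
= 59.5%

59.5%


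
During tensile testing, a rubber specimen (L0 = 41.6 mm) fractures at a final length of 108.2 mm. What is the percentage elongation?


Elongation = (Lf - L0) / L0 * 100
= (108.2 - 41.6) / 41.6 * 100
= 66.6 / 41.6 * 100
= 160.1%

160.1%


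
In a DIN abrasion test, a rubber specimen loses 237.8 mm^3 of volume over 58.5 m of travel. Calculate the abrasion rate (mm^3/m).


Rate = volume_loss / distance
= 237.8 / 58.5
= 4.065 mm^3/m

4.065 mm^3/m


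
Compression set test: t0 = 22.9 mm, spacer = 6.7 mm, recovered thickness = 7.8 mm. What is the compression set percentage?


CS = (t0 - recovered) / (t0 - ts) * 100
= (22.9 - 7.8) / (22.9 - 6.7) * 100
= 15.1 / 16.2 * 100
= 93.2%

93.2%


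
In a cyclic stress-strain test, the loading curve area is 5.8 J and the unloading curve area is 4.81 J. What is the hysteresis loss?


Hysteresis loss = loading - unloading
= 5.8 - 4.81
= 0.99 J

0.99 J


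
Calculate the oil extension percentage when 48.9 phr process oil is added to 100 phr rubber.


Oil % = oil / (100 + oil) * 100
= 48.9 / (100 + 48.9) * 100
= 48.9 / 148.9 * 100
= 32.84%

32.84%


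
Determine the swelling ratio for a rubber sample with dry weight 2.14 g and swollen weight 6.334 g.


Q = W_swollen / W_dry
Q = 6.334 / 2.14
Q = 2.96

Q = 2.96


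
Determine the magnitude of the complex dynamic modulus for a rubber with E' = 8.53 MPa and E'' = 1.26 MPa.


|E*| = sqrt(E'^2 + E''^2)
= sqrt(8.53^2 + 1.26^2)
= sqrt(72.7609 + 1.5876)
= 8.623 MPa

8.623 MPa


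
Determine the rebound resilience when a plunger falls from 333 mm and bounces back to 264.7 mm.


Resilience = h_rebound / h_drop * 100
= 264.7 / 333 * 100
= 79.5%

79.5%


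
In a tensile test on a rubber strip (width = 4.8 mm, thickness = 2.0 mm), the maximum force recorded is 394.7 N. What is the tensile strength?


Area = width * thickness = 4.8 * 2.0 = 9.6 mm^2
TS = force / area = 394.7 / 9.6 = 41.11 MPa

41.11 MPa


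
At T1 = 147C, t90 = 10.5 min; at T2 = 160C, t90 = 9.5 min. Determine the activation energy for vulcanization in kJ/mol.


T1 = 420.15 K, T2 = 433.15 K
1/T1 - 1/T2 = 7.1433e-05
ln(t1/t2) = ln(10.5/9.5) = 0.1001
Ea = 8.314 * 0.1001 / 7.1433e-05 = 11648.5444 J/mol
Ea = 11.65 kJ/mol

11.65 kJ/mol


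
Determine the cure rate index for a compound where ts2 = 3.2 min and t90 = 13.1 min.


CRI = 100 / (t90 - ts2)
= 100 / (13.1 - 3.2)
= 100 / 9.9
= 10.1 min^-1

10.1 min^-1


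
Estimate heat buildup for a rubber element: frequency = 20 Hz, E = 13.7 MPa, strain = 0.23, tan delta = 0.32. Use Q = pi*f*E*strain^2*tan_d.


Q = pi * f * E * strain^2 * tan_d
= pi * 20 * 13.7 * 0.23^2 * 0.32
= pi * 20 * 13.7 * 0.0529 * 0.32
= 14.5716

Q = 14.5716


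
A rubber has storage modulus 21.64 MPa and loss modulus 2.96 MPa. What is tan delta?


tan delta = E'' / E'
= 2.96 / 21.64
= 0.1368

tan delta = 0.1368


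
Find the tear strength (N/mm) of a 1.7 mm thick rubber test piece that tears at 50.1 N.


Tear strength = force / thickness
= 50.1 / 1.7
= 29.47 N/mm

29.47 N/mm


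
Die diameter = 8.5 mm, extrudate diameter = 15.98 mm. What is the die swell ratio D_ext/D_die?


Die swell ratio = D_extrudate / D_die
= 15.98 / 8.5
= 1.88

Die swell = 1.88


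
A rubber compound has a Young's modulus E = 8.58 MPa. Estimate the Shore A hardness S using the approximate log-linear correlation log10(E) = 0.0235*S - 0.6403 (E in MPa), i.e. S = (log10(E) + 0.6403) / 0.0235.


log10(E) = 0.0235*S - 0.6403  =>  S = (log10(E) + 0.6403) / 0.0235
log10(8.58) = 0.933487
S = (0.933487 + 0.6403) / 0.0235 = 1.573787 / 0.0235
S = 67.0

Shore A = 67.0


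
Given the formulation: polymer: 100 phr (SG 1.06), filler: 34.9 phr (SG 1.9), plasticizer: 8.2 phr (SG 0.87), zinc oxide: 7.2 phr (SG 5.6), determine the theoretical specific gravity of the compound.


Sum of weights = 150.3
Volume contributions:
  polymer: 100/1.06 = 94.3396
  filler: 34.9/1.9 = 18.3684
  plasticizer: 8.2/0.87 = 9.4253
  zinc oxide: 7.2/5.6 = 1.2857
Sum of volumes = 123.4190
SG = 150.3 / 123.4190 = 1.218

SG = 1.218


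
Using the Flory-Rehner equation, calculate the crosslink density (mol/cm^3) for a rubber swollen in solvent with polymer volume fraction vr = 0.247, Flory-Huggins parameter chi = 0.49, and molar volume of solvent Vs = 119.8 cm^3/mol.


ln(1 - vr) = ln(1 - 0.247) = -0.2837
Numerator = -((-0.2837) + 0.247 + 0.49 * 0.247^2) = 0.0068
Denominator = 119.8 * (0.247^(1/3) - 0.247/2) = 60.3709
nu = 0.0068 / 60.3709 = 1.1256e-04 mol/cm^3

1.1256e-04 mol/cm^3


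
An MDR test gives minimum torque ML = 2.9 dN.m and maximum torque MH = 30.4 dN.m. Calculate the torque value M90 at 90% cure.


M90 = ML + 0.9 * (MH - ML)
M90 = 2.9 + 0.9 * (30.4 - 2.9)
M90 = 2.9 + 0.9 * 27.5
M90 = 27.65 dN.m

27.65 dN.m


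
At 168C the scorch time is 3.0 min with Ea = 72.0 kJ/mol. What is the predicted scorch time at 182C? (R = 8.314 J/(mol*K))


Convert temperatures: T1 = 168 + 273.15 = 441.15 K, T2 = 182 + 273.15 = 455.15 K
ts2_new = 3.0 * exp(72000 / 8.314 * (1/455.15 - 1/441.15))
1/T2 - 1/T1 = -6.9725e-05
ts2_new = 1.64 min

1.64 min


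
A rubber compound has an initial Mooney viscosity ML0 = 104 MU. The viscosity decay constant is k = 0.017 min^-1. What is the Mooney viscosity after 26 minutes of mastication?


ML = ML0 * exp(-k * t)
ML = 104 * exp(-0.017 * 26)
ML = 104 * 0.6427
ML = 66.85 MU

66.85 MU


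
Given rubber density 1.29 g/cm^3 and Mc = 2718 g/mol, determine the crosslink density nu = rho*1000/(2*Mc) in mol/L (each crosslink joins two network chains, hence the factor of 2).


nu = rho * 1000 / (2 * Mc)
nu = 1.29 * 1000 / (2 * 2718)
nu = 1290.0 / 5436
nu = 0.2373 mol/L

0.2373 mol/L


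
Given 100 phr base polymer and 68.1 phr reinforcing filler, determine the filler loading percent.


Filler % = filler / (rubber + filler) * 100
= 68.1 / (100 + 68.1) * 100
= 68.1 / 168.1 * 100
= 40.51%

40.51%


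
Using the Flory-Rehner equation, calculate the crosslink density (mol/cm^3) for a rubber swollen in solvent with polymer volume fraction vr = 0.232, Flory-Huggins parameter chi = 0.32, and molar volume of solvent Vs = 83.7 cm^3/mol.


ln(1 - vr) = ln(1 - 0.232) = -0.2640
Numerator = -((-0.2640) + 0.232 + 0.32 * 0.232^2) = 0.0147
Denominator = 83.7 * (0.232^(1/3) - 0.232/2) = 41.7214
nu = 0.0147 / 41.7214 = 3.5334e-04 mol/cm^3

3.5334e-04 mol/cm^3


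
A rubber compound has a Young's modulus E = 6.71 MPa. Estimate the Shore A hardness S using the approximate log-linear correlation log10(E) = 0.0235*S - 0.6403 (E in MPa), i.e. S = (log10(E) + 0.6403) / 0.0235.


log10(E) = 0.0235*S - 0.6403  =>  S = (log10(E) + 0.6403) / 0.0235
log10(6.71) = 0.826723
S = (0.826723 + 0.6403) / 0.0235 = 1.467023 / 0.0235
S = 62.4

Shore A = 62.4


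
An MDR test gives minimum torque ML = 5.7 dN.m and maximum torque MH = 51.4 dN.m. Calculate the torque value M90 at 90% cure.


M90 = ML + 0.9 * (MH - ML)
M90 = 5.7 + 0.9 * (51.4 - 5.7)
M90 = 5.7 + 0.9 * 45.7
M90 = 46.83 dN.m

46.83 dN.m


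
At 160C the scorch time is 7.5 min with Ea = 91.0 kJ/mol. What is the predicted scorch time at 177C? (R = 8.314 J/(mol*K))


Convert temperatures: T1 = 160 + 273.15 = 433.15 K, T2 = 177 + 273.15 = 450.15 K
ts2_new = 7.5 * exp(91000 / 8.314 * (1/450.15 - 1/433.15))
1/T2 - 1/T1 = -8.7187e-05
ts2_new = 2.89 min

2.89 min


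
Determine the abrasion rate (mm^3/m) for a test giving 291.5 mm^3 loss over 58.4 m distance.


Rate = volume_loss / distance
= 291.5 / 58.4
= 4.991 mm^3/m

4.991 mm^3/m


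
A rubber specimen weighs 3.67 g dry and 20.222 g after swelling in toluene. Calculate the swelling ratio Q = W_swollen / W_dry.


Q = W_swollen / W_dry
Q = 20.222 / 3.67
Q = 5.51

Q = 5.51


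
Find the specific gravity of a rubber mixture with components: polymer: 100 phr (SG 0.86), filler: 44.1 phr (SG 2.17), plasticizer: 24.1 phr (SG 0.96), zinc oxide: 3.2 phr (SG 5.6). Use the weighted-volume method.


Sum of weights = 171.4
Volume contributions:
  polymer: 100/0.86 = 116.2791
  filler: 44.1/2.17 = 20.3226
  plasticizer: 24.1/0.96 = 25.1042
  zinc oxide: 3.2/5.6 = 0.5714
Sum of volumes = 162.2772
SG = 171.4 / 162.2772 = 1.056

SG = 1.056


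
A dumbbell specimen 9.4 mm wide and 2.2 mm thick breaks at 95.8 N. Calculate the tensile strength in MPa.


Area = width * thickness = 9.4 * 2.2 = 20.68 mm^2
TS = force / area = 95.8 / 20.68 = 4.63 MPa

4.63 MPa


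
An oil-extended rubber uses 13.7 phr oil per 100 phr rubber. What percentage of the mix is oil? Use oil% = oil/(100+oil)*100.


Oil % = oil / (100 + oil) * 100
= 13.7 / (100 + 13.7) * 100
= 13.7 / 113.7 * 100
= 12.05%

12.05%


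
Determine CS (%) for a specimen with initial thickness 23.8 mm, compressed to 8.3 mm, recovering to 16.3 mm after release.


CS = (t0 - recovered) / (t0 - ts) * 100
= (23.8 - 16.3) / (23.8 - 8.3) * 100
= 7.5 / 15.5 * 100
= 48.4%

48.4%


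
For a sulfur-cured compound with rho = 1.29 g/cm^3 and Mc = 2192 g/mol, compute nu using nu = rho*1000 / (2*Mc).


nu = rho * 1000 / (2 * Mc)
nu = 1.29 * 1000 / (2 * 2192)
nu = 1290.0 / 4384
nu = 0.2943 mol/L

0.2943 mol/L


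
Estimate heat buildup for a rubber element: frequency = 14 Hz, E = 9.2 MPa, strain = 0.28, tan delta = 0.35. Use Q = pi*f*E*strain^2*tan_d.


Q = pi * f * E * strain^2 * tan_d
= pi * 14 * 9.2 * 0.28^2 * 0.35
= pi * 14 * 9.2 * 0.0784 * 0.35
= 11.1032

Q = 11.1032


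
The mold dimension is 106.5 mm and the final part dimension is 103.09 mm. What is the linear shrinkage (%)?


Shrinkage = (mold - part) / mold * 100
= (106.5 - 103.09) / 106.5 * 100
= 3.41 / 106.5 * 100
= 3.2%

3.2%


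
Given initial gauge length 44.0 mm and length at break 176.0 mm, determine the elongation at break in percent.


Elongation = (Lf - L0) / L0 * 100
= (176.0 - 44.0) / 44.0 * 100
= 132.0 / 44.0 * 100
= 300.0%

300.0%


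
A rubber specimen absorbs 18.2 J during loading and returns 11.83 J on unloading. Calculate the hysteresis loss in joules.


Hysteresis loss = loading - unloading
= 18.2 - 11.83
= 6.37 J

6.37 J


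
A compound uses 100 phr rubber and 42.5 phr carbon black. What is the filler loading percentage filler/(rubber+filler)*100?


Filler % = filler / (rubber + filler) * 100
= 42.5 / (100 + 42.5) * 100
= 42.5 / 142.5 * 100
= 29.82%

29.82%


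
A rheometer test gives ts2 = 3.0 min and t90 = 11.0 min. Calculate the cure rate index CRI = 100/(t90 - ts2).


CRI = 100 / (t90 - ts2)
= 100 / (11.0 - 3.0)
= 100 / 8.0
= 12.5 min^-1

12.5 min^-1


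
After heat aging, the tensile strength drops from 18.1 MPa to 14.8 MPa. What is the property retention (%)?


Retention = aged / original * 100
= 14.8 / 18.1 * 100
= 81.8%

81.8%


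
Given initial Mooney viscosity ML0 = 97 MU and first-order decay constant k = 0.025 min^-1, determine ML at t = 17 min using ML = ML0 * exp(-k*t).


ML = ML0 * exp(-k * t)
ML = 97 * exp(-0.025 * 17)
ML = 97 * 0.6538
ML = 63.42 MU

63.42 MU


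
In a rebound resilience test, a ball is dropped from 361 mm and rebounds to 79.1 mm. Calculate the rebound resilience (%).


Resilience = h_rebound / h_drop * 100
= 79.1 / 361 * 100
= 21.9%

21.9%


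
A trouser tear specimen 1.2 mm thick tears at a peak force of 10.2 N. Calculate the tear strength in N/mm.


Tear strength = force / thickness
= 10.2 / 1.2
= 8.5 N/mm

8.5 N/mm


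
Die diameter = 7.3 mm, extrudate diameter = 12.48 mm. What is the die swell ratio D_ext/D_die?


Die swell ratio = D_extrudate / D_die
= 12.48 / 7.3
= 1.71

Die swell = 1.71


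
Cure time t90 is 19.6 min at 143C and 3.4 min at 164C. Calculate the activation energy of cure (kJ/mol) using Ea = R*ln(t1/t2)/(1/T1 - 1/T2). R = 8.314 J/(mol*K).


T1 = 416.15 K, T2 = 437.15 K
1/T1 - 1/T2 = 1.1544e-04
ln(t1/t2) = ln(19.6/3.4) = 1.7518
Ea = 8.314 * 1.7518 / 1.1544e-04 = 126166.5590 J/mol
Ea = 126.17 kJ/mol

126.17 kJ/mol


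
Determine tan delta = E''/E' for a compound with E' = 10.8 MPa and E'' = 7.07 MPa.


tan delta = E'' / E'
= 7.07 / 10.8
= 0.6546

tan delta = 0.6546


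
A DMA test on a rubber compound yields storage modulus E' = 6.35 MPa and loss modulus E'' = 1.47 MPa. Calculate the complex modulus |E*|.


|E*| = sqrt(E'^2 + E''^2)
= sqrt(6.35^2 + 1.47^2)
= sqrt(40.3225 + 2.1609)
= 6.518 MPa

6.518 MPa


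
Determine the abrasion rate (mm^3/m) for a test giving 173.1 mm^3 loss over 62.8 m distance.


Rate = volume_loss / distance
= 173.1 / 62.8
= 2.756 mm^3/m

2.756 mm^3/m


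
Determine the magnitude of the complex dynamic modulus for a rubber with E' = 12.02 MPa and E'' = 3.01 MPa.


|E*| = sqrt(E'^2 + E''^2)
= sqrt(12.02^2 + 3.01^2)
= sqrt(144.4804 + 9.0601)
= 12.391 MPa

12.391 MPa


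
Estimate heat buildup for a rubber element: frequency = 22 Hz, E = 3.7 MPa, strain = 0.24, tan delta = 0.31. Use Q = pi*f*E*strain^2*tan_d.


Q = pi * f * E * strain^2 * tan_d
= pi * 22 * 3.7 * 0.24^2 * 0.31
= pi * 22 * 3.7 * 0.0576 * 0.31
= 4.5662

Q = 4.5662


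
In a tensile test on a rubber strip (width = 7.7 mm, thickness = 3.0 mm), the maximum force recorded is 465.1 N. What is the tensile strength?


Area = width * thickness = 7.7 * 3.0 = 23.1 mm^2
TS = force / area = 465.1 / 23.1 = 20.13 MPa

20.13 MPa


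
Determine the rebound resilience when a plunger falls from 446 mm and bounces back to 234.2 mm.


Resilience = h_rebound / h_drop * 100
= 234.2 / 446 * 100
= 52.5%

52.5%


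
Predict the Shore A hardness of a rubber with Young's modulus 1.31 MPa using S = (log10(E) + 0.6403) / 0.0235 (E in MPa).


log10(E) = 0.0235*S - 0.6403  =>  S = (log10(E) + 0.6403) / 0.0235
log10(1.31) = 0.117271
S = (0.117271 + 0.6403) / 0.0235 = 0.757571 / 0.0235
S = 32.2

Shore A = 32.2


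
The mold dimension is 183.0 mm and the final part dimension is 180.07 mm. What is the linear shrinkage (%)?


Shrinkage = (mold - part) / mold * 100
= (183.0 - 180.07) / 183.0 * 100
= 2.93 / 183.0 * 100
= 1.6%

1.6%


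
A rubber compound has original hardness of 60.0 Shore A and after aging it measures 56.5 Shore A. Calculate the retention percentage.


Retention = aged / original * 100
= 56.5 / 60.0 * 100
= 94.2%

94.2%


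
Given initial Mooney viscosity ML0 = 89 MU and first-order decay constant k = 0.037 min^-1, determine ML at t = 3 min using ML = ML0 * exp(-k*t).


ML = ML0 * exp(-k * t)
ML = 89 * exp(-0.037 * 3)
ML = 89 * 0.8949
ML = 79.65 MU

79.65 MU


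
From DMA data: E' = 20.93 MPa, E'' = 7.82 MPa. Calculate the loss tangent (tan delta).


tan delta = E'' / E'
= 7.82 / 20.93
= 0.3736

tan delta = 0.3736


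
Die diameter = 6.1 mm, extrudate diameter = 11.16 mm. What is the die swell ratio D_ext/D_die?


Die swell ratio = D_extrudate / D_die
= 11.16 / 6.1
= 1.83

Die swell = 1.83


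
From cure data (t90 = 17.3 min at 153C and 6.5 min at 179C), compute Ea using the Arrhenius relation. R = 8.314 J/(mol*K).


T1 = 426.15 K, T2 = 452.15 K
1/T1 - 1/T2 = 1.3494e-04
ln(t1/t2) = ln(17.3/6.5) = 0.9789
Ea = 8.314 * 0.9789 / 1.3494e-04 = 60314.5299 J/mol
Ea = 60.31 kJ/mol

60.31 kJ/mol


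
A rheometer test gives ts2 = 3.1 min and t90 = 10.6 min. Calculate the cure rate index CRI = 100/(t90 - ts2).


CRI = 100 / (t90 - ts2)
= 100 / (10.6 - 3.1)
= 100 / 7.5
= 13.33 min^-1

13.33 min^-1


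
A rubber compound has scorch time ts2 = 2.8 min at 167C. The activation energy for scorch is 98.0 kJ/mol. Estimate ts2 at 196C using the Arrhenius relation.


Convert temperatures: T1 = 167 + 273.15 = 440.15 K, T2 = 196 + 273.15 = 469.15 K
ts2_new = 2.8 * exp(98000 / 8.314 * (1/469.15 - 1/440.15))
1/T2 - 1/T1 = -1.4044e-04
ts2_new = 0.53 min

0.53 min


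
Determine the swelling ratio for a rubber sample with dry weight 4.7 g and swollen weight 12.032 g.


Q = W_swollen / W_dry
Q = 12.032 / 4.7
Q = 2.56

Q = 2.56


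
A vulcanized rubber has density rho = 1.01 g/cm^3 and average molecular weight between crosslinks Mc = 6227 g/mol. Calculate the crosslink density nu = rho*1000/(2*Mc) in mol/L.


nu = rho * 1000 / (2 * Mc)
nu = 1.01 * 1000 / (2 * 6227)
nu = 1010.0 / 12454
nu = 0.0811 mol/L

0.0811 mol/L


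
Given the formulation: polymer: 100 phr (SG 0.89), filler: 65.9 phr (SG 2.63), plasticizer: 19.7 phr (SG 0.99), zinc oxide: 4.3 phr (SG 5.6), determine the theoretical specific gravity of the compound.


Sum of weights = 189.9
Volume contributions:
  polymer: 100/0.89 = 112.3596
  filler: 65.9/2.63 = 25.0570
  plasticizer: 19.7/0.99 = 19.8990
  zinc oxide: 4.3/5.6 = 0.7679
Sum of volumes = 158.0834
SG = 189.9 / 158.0834 = 1.201

SG = 1.201


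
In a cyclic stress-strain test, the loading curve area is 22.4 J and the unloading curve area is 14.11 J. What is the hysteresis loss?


Hysteresis loss = loading - unloading
= 22.4 - 14.11
= 8.29 J

8.29 J


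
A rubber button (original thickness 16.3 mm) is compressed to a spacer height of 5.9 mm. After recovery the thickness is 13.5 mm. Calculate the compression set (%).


CS = (t0 - recovered) / (t0 - ts) * 100
= (16.3 - 13.5) / (16.3 - 5.9) * 100
= 2.8 / 10.4 * 100
= 26.9%

26.9%


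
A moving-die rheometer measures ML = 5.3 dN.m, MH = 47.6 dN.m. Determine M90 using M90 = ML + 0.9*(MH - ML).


M90 = ML + 0.9 * (MH - ML)
M90 = 5.3 + 0.9 * (47.6 - 5.3)
M90 = 5.3 + 0.9 * 42.3
M90 = 43.37 dN.m

43.37 dN.m


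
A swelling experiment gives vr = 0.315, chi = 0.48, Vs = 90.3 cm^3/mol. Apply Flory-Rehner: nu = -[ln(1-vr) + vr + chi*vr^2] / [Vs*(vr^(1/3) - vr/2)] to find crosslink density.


ln(1 - vr) = ln(1 - 0.315) = -0.3783
Numerator = -((-0.3783) + 0.315 + 0.48 * 0.315^2) = 0.0157
Denominator = 90.3 * (0.315^(1/3) - 0.315/2) = 47.2187
nu = 0.0157 / 47.2187 = 3.3267e-04 mol/cm^3

3.3267e-04 mol/cm^3


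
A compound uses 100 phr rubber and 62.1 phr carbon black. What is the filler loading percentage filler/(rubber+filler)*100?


Filler % = filler / (rubber + filler) * 100
= 62.1 / (100 + 62.1) * 100
= 62.1 / 162.1 * 100
= 38.31%

38.31%


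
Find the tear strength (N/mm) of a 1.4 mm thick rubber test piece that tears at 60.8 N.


Tear strength = force / thickness
= 60.8 / 1.4
= 43.43 N/mm

43.43 N/mm


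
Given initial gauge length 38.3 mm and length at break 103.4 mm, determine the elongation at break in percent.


Elongation = (Lf - L0) / L0 * 100
= (103.4 - 38.3) / 38.3 * 100
= 65.1 / 38.3 * 100
= 170.0%

170.0%


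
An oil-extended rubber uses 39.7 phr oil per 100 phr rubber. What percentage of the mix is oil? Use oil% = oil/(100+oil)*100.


Oil % = oil / (100 + oil) * 100
= 39.7 / (100 + 39.7) * 100
= 39.7 / 139.7 * 100
= 28.42%

28.42%


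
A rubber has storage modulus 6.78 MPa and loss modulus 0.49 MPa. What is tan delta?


tan delta = E'' / E'
= 0.49 / 6.78
= 0.0723

tan delta = 0.0723


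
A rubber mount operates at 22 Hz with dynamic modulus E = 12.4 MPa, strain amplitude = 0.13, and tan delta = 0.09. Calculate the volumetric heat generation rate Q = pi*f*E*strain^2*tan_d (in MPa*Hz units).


Q = pi * f * E * strain^2 * tan_d
= pi * 22 * 12.4 * 0.13^2 * 0.09
= pi * 22 * 12.4 * 0.0169 * 0.09
= 1.3035

Q = 1.3035


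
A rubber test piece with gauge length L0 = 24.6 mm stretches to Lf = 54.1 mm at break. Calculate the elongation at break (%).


Elongation = (Lf - L0) / L0 * 100
= (54.1 - 24.6) / 24.6 * 100
= 29.5 / 24.6 * 100
= 119.9%

119.9%


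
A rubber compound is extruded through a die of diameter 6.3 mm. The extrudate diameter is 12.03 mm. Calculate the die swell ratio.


Die swell ratio = D_extrudate / D_die
= 12.03 / 6.3
= 1.91

Die swell = 1.91


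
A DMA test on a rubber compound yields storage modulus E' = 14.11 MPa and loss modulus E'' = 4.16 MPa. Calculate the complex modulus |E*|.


|E*| = sqrt(E'^2 + E''^2)
= sqrt(14.11^2 + 4.16^2)
= sqrt(199.0921 + 17.3056)
= 14.71 MPa

14.71 MPa


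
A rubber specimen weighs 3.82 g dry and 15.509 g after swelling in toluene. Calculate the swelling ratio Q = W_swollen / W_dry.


Q = W_swollen / W_dry
Q = 15.509 / 3.82
Q = 4.06

Q = 4.06


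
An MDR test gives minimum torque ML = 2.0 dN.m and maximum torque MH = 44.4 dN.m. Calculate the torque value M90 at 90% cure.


M90 = ML + 0.9 * (MH - ML)
M90 = 2.0 + 0.9 * (44.4 - 2.0)
M90 = 2.0 + 0.9 * 42.4
M90 = 40.16 dN.m

40.16 dN.m


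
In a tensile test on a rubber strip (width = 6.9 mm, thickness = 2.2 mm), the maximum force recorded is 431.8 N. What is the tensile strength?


Area = width * thickness = 6.9 * 2.2 = 15.18 mm^2
TS = force / area = 431.8 / 15.18 = 28.45 MPa

28.45 MPa


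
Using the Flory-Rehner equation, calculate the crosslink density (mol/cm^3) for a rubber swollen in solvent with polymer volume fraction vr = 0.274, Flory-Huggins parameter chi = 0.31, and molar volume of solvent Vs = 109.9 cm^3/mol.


ln(1 - vr) = ln(1 - 0.274) = -0.3202
Numerator = -((-0.3202) + 0.274 + 0.31 * 0.274^2) = 0.0229
Denominator = 109.9 * (0.274^(1/3) - 0.274/2) = 56.3245
nu = 0.0229 / 56.3245 = 4.0714e-04 mol/cm^3

4.0714e-04 mol/cm^3


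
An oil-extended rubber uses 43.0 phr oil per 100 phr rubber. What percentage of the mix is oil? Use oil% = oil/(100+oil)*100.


Oil % = oil / (100 + oil) * 100
= 43.0 / (100 + 43.0) * 100
= 43.0 / 143.0 * 100
= 30.07%

30.07%


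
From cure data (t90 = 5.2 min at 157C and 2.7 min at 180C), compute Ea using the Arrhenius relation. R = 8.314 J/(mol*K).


T1 = 430.15 K, T2 = 453.15 K
1/T1 - 1/T2 = 1.1800e-04
ln(t1/t2) = ln(5.2/2.7) = 0.6554
Ea = 8.314 * 0.6554 / 1.1800e-04 = 46180.1217 J/mol
Ea = 46.18 kJ/mol

46.18 kJ/mol


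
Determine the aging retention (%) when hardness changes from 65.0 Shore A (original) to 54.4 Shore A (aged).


Retention = aged / original * 100
= 54.4 / 65.0 * 100
= 83.7%

83.7%


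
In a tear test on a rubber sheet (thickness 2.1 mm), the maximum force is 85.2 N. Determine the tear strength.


Tear strength = force / thickness
= 85.2 / 2.1
= 40.57 N/mm

40.57 N/mm


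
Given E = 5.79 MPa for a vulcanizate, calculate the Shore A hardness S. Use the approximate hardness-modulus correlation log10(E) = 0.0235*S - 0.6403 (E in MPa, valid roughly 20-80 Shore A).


log10(E) = 0.0235*S - 0.6403  =>  S = (log10(E) + 0.6403) / 0.0235
log10(5.79) = 0.762679
S = (0.762679 + 0.6403) / 0.0235 = 1.402979 / 0.0235
S = 59.7

Shore A = 59.7


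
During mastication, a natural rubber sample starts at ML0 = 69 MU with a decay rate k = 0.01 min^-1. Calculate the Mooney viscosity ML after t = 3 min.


ML = ML0 * exp(-k * t)
ML = 69 * exp(-0.01 * 3)
ML = 69 * 0.9704
ML = 66.96 MU

66.96 MU


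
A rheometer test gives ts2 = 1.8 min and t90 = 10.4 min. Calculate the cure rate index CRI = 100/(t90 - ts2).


CRI = 100 / (t90 - ts2)
= 100 / (10.4 - 1.8)
= 100 / 8.6
= 11.63 min^-1

11.63 min^-1


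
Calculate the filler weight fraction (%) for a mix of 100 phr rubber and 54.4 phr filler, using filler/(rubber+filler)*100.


Filler % = filler / (rubber + filler) * 100
= 54.4 / (100 + 54.4) * 100
= 54.4 / 154.4 * 100
= 35.23%

35.23%


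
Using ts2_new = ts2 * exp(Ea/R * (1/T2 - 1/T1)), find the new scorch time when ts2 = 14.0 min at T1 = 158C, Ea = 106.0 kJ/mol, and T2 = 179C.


Convert temperatures: T1 = 158 + 273.15 = 431.15 K, T2 = 179 + 273.15 = 452.15 K
ts2_new = 14.0 * exp(106000 / 8.314 * (1/452.15 - 1/431.15))
1/T2 - 1/T1 = -1.0772e-04
ts2_new = 3.55 min

3.55 min


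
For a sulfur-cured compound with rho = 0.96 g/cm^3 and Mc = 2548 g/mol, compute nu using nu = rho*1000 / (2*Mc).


nu = rho * 1000 / (2 * Mc)
nu = 0.96 * 1000 / (2 * 2548)
nu = 960.0 / 5096
nu = 0.1884 mol/L

0.1884 mol/L


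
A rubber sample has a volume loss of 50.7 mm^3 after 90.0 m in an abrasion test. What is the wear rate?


Rate = volume_loss / distance
= 50.7 / 90.0
= 0.563 mm^3/m

0.563 mm^3/m


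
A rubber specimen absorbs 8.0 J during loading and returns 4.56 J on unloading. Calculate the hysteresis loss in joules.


Hysteresis loss = loading - unloading
= 8.0 - 4.56
= 3.44 J

3.44 J


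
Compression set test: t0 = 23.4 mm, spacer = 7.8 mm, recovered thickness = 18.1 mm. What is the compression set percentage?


CS = (t0 - recovered) / (t0 - ts) * 100
= (23.4 - 18.1) / (23.4 - 7.8) * 100
= 5.3 / 15.6 * 100
= 34.0%

34.0%


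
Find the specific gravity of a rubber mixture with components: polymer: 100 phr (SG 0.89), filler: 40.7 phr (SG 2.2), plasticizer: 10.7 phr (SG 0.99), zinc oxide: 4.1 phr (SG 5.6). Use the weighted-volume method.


Sum of weights = 155.5
Volume contributions:
  polymer: 100/0.89 = 112.3596
  filler: 40.7/2.2 = 18.5000
  plasticizer: 10.7/0.99 = 10.8081
  zinc oxide: 4.1/5.6 = 0.7321
Sum of volumes = 142.3998
SG = 155.5 / 142.3998 = 1.092

SG = 1.092


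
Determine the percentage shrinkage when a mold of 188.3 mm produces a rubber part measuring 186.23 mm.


Shrinkage = (mold - part) / mold * 100
= (188.3 - 186.23) / 188.3 * 100
= 2.07 / 188.3 * 100
= 1.1%

1.1%


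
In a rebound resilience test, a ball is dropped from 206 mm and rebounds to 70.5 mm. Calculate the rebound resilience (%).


Resilience = h_rebound / h_drop * 100
= 70.5 / 206 * 100
= 34.2%

34.2%


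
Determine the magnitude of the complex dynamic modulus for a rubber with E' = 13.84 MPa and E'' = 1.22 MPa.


|E*| = sqrt(E'^2 + E''^2)
= sqrt(13.84^2 + 1.22^2)
= sqrt(191.5456 + 1.4884)
= 13.894 MPa

13.894 MPa


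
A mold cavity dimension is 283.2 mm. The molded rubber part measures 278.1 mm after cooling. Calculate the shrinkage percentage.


Shrinkage = (mold - part) / mold * 100
= (283.2 - 278.1) / 283.2 * 100
= 5.1 / 283.2 * 100
= 1.8%

1.8%


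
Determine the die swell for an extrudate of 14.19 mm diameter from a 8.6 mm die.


Die swell ratio = D_extrudate / D_die
= 14.19 / 8.6
= 1.65

Die swell = 1.65


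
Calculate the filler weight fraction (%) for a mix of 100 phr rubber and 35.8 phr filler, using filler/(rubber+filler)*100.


Filler % = filler / (rubber + filler) * 100
= 35.8 / (100 + 35.8) * 100
= 35.8 / 135.8 * 100
= 26.36%

26.36%


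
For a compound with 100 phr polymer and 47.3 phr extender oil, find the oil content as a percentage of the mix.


Oil % = oil / (100 + oil) * 100
= 47.3 / (100 + 47.3) * 100
= 47.3 / 147.3 * 100
= 32.11%

32.11%


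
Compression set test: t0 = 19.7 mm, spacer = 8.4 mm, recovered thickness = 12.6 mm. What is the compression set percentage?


CS = (t0 - recovered) / (t0 - ts) * 100
= (19.7 - 12.6) / (19.7 - 8.4) * 100
= 7.1 / 11.3 * 100
= 62.8%

62.8%


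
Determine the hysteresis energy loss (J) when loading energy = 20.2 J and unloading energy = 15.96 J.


Hysteresis loss = loading - unloading
= 20.2 - 15.96
= 4.24 J

4.24 J


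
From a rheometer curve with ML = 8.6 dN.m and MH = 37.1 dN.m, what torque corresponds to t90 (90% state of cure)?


M90 = ML + 0.9 * (MH - ML)
M90 = 8.6 + 0.9 * (37.1 - 8.6)
M90 = 8.6 + 0.9 * 28.5
M90 = 34.25 dN.m

34.25 dN.m


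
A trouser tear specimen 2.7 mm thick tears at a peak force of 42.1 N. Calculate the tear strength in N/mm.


Tear strength = force / thickness
= 42.1 / 2.7
= 15.59 N/mm

15.59 N/mm


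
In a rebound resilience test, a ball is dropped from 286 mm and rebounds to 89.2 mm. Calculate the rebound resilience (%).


Resilience = h_rebound / h_drop * 100
= 89.2 / 286 * 100
= 31.2%

31.2%


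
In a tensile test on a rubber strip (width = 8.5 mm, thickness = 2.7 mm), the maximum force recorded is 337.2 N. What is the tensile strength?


Area = width * thickness = 8.5 * 2.7 = 22.95 mm^2
TS = force / area = 337.2 / 22.95 = 14.69 MPa

14.69 MPa


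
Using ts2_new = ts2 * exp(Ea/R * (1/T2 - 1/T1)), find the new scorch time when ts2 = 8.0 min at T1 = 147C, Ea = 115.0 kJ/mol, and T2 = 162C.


Convert temperatures: T1 = 147 + 273.15 = 420.15 K, T2 = 162 + 273.15 = 435.15 K
ts2_new = 8.0 * exp(115000 / 8.314 * (1/435.15 - 1/420.15))
1/T2 - 1/T1 = -8.2044e-05
ts2_new = 2.57 min

2.57 min


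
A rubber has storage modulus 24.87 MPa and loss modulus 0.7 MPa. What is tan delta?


tan delta = E'' / E'
= 0.7 / 24.87
= 0.0281

tan delta = 0.0281


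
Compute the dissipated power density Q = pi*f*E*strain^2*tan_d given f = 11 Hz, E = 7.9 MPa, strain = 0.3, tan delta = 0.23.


Q = pi * f * E * strain^2 * tan_d
= pi * 11 * 7.9 * 0.3^2 * 0.23
= pi * 11 * 7.9 * 0.0900 * 0.23
= 5.6512

Q = 5.6512


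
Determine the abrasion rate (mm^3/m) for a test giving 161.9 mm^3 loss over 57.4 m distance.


Rate = volume_loss / distance
= 161.9 / 57.4
= 2.821 mm^3/m

2.821 mm^3/m


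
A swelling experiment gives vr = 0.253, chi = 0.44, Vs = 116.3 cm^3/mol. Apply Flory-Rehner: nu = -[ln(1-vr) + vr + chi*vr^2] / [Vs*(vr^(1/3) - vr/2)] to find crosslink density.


ln(1 - vr) = ln(1 - 0.253) = -0.2917
Numerator = -((-0.2917) + 0.253 + 0.44 * 0.253^2) = 0.0105
Denominator = 116.3 * (0.253^(1/3) - 0.253/2) = 58.8444
nu = 0.0105 / 58.8444 = 1.7888e-04 mol/cm^3

1.7888e-04 mol/cm^3


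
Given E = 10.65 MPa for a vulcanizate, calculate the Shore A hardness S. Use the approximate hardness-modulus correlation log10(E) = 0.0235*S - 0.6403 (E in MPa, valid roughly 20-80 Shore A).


log10(E) = 0.0235*S - 0.6403  =>  S = (log10(E) + 0.6403) / 0.0235
log10(10.65) = 1.027350
S = (1.027350 + 0.6403) / 0.0235 = 1.667650 / 0.0235
S = 71.0

Shore A = 71.0


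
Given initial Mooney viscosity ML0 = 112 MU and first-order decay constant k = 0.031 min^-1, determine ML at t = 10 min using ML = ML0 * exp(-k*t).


ML = ML0 * exp(-k * t)
ML = 112 * exp(-0.031 * 10)
ML = 112 * 0.7334
ML = 82.15 MU

82.15 MU


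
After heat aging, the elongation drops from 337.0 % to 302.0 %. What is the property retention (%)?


Retention = aged / original * 100
= 302.0 / 337.0 * 100
= 89.6%

89.6%


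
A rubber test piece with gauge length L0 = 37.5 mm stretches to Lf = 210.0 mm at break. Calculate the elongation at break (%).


Elongation = (Lf - L0) / L0 * 100
= (210.0 - 37.5) / 37.5 * 100
= 172.5 / 37.5 * 100
= 460.0%

460.0%


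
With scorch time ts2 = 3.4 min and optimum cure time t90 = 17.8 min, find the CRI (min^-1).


CRI = 100 / (t90 - ts2)
= 100 / (17.8 - 3.4)
= 100 / 14.4
= 6.94 min^-1

6.94 min^-1


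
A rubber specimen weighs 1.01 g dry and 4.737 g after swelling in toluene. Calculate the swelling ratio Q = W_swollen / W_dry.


Q = W_swollen / W_dry
Q = 4.737 / 1.01
Q = 4.69

Q = 4.69


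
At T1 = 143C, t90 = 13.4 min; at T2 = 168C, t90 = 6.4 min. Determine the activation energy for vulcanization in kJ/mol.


T1 = 416.15 K, T2 = 441.15 K
1/T1 - 1/T2 = 1.3618e-04
ln(t1/t2) = ln(13.4/6.4) = 0.7390
Ea = 8.314 * 0.7390 / 1.3618e-04 = 45115.4398 J/mol
Ea = 45.12 kJ/mol

45.12 kJ/mol


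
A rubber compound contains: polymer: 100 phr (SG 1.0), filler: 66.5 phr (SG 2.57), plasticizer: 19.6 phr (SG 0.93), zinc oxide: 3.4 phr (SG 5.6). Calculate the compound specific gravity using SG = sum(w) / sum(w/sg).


Sum of weights = 189.5
Volume contributions:
  polymer: 100/1.0 = 100.0000
  filler: 66.5/2.57 = 25.8755
  plasticizer: 19.6/0.93 = 21.0753
  zinc oxide: 3.4/5.6 = 0.6071
Sum of volumes = 147.5579
SG = 189.5 / 147.5579 = 1.284

SG = 1.284


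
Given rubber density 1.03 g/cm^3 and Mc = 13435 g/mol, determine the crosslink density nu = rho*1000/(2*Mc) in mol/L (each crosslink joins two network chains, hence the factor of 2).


nu = rho * 1000 / (2 * Mc)
nu = 1.03 * 1000 / (2 * 13435)
nu = 1030.0 / 26870
nu = 0.0383 mol/L

0.0383 mol/L


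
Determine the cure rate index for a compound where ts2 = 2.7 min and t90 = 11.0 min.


CRI = 100 / (t90 - ts2)
= 100 / (11.0 - 2.7)
= 100 / 8.3
= 12.05 min^-1

12.05 min^-1


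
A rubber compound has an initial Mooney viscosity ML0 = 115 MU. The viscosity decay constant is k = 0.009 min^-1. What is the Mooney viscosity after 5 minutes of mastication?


ML = ML0 * exp(-k * t)
ML = 115 * exp(-0.009 * 5)
ML = 115 * 0.9560
ML = 109.94 MU

109.94 MU


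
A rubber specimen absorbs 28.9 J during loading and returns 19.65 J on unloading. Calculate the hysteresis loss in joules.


Hysteresis loss = loading - unloading
= 28.9 - 19.65
= 9.25 J

9.25 J


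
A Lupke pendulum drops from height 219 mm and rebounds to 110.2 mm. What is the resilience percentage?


Resilience = h_rebound / h_drop * 100
= 110.2 / 219 * 100
= 50.3%

50.3%


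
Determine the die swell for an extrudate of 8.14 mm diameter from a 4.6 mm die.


Die swell ratio = D_extrudate / D_die
= 8.14 / 4.6
= 1.77

Die swell = 1.77


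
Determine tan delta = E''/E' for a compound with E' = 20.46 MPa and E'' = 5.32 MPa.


tan delta = E'' / E'
= 5.32 / 20.46
= 0.26

tan delta = 0.26


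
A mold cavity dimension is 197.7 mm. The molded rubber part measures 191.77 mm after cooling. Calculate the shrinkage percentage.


Shrinkage = (mold - part) / mold * 100
= (197.7 - 191.77) / 197.7 * 100
= 5.93 / 197.7 * 100
= 3.0%

3.0%


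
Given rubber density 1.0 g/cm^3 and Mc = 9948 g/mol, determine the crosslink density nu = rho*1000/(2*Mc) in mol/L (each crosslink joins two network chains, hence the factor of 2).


nu = rho * 1000 / (2 * Mc)
nu = 1.0 * 1000 / (2 * 9948)
nu = 1000.0 / 19896
nu = 0.0503 mol/L

0.0503 mol/L


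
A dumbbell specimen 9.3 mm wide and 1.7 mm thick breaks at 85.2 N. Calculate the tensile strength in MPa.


Area = width * thickness = 9.3 * 1.7 = 15.81 mm^2
TS = force / area = 85.2 / 15.81 = 5.39 MPa

5.39 MPa


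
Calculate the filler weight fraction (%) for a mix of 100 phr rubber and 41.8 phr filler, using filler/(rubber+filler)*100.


Filler % = filler / (rubber + filler) * 100
= 41.8 / (100 + 41.8) * 100
= 41.8 / 141.8 * 100
= 29.48%

29.48%


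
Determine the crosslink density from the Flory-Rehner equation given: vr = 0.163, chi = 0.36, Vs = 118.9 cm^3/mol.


ln(1 - vr) = ln(1 - 0.163) = -0.1779
Numerator = -((-0.1779) + 0.163 + 0.36 * 0.163^2) = 0.0054
Denominator = 118.9 * (0.163^(1/3) - 0.163/2) = 55.2594
nu = 0.0054 / 55.2594 = 9.7112e-05 mol/cm^3

9.7112e-05 mol/cm^3


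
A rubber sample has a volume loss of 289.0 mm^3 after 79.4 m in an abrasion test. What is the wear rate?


Rate = volume_loss / distance
= 289.0 / 79.4
= 3.64 mm^3/m

3.64 mm^3/m
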